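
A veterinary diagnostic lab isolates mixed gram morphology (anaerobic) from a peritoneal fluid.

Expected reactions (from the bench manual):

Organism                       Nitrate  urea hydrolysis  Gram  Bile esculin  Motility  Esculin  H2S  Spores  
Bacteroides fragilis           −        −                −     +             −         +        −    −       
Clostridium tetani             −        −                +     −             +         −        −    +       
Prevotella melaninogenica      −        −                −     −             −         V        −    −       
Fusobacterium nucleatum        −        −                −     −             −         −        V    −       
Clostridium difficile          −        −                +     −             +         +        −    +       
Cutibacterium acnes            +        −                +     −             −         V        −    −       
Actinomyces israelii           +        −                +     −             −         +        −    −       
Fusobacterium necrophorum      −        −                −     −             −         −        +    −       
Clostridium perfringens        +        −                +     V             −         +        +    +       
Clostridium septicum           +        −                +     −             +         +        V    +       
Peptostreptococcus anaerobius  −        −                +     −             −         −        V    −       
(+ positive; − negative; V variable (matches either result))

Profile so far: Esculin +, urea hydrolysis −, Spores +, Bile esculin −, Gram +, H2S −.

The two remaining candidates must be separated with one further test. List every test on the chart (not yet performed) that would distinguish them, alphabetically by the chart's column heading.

Nitrate

Esculin +: excludes Clostridium tetani, Fusobacterium nucleatum, Fusobacterium necrophorum, Peptostreptococcus anaerobius — 7 left.
urea hydrolysis −: all 7 remaining candidates are consistent.
Spores +: excludes Bacteroides fragilis, Prevotella melaninogenica, Cutibacterium acnes, Actinomyces israelii — 3 left.
Bile esculin −: all 3 remaining candidates are consistent.
Gram +: all 3 remaining candidates are consistent.
H2S −: excludes Clostridium perfringens — 2 left.
Two candidates remain: Clostridium difficile and Clostridium septicum.
  Nitrate: Clostridium difficile −, Clostridium septicum + — discriminates.
  Motility: + vs + — same for both, does not separate.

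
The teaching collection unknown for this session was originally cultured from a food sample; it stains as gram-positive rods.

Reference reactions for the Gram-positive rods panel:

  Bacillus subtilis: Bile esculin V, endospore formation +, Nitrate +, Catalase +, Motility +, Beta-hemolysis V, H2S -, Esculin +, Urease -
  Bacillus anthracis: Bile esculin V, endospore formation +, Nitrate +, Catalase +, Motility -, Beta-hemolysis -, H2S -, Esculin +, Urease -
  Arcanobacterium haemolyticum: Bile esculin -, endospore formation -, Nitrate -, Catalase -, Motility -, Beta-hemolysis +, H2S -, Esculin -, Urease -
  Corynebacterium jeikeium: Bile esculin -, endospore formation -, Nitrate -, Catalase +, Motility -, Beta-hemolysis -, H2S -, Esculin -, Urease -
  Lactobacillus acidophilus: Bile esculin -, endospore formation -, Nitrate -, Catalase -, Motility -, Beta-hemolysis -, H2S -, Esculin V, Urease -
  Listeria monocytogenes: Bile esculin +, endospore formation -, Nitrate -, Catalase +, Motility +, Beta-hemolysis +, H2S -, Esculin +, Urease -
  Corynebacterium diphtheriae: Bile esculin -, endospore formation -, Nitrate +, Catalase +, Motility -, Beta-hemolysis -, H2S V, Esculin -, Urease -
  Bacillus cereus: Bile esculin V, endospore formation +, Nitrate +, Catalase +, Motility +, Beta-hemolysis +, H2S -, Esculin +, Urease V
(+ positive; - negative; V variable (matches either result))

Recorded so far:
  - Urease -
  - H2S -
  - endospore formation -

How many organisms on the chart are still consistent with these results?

Urease -: all 8 remaining candidates are consistent.
H2S -: all 8 remaining candidates are consistent.
endospore formation -: excludes Bacillus subtilis, Bacillus anthracis, Bacillus cereus — 5 left.
Still consistent: Arcanobacterium haemolyticum, Corynebacterium diphtheriae, Corynebacterium jeikeium, Lactobacillus acidophilus, Listeria monocytogenes.

5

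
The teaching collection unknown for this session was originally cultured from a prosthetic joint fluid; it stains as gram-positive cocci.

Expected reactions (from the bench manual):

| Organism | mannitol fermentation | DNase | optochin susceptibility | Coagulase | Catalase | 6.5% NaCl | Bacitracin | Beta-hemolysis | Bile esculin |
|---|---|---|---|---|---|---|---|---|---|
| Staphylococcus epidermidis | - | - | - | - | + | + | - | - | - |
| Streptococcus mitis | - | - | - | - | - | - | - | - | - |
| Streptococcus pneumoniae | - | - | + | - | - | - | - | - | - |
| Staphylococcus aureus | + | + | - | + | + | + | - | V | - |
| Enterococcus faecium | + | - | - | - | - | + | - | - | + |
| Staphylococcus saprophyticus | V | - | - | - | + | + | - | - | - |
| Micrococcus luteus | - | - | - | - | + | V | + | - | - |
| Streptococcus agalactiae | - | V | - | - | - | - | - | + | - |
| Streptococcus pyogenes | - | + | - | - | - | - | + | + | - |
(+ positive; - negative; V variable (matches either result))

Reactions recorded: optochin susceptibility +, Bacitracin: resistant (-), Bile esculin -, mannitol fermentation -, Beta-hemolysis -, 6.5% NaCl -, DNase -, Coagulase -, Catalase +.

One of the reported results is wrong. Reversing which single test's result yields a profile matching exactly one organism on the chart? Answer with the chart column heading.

Catalase

As reported, no row in the chart matches all 9 reactions.
Reversing Beta-hemolysis → still no organism matches.
Reversing mannitol fermentation → still no organism matches.
Reversing Bacitracin → still no organism matches.
Reversing 6.5% NaCl → still no organism matches.
Reversing optochin susceptibility → still no organism matches.
Reversing Bile esculin → still no organism matches.
Reversing Catalase (to -) → unique match: Streptococcus pneumoniae.
Reversing DNase → still no organism matches.
Reversing Coagulase → still no organism matches.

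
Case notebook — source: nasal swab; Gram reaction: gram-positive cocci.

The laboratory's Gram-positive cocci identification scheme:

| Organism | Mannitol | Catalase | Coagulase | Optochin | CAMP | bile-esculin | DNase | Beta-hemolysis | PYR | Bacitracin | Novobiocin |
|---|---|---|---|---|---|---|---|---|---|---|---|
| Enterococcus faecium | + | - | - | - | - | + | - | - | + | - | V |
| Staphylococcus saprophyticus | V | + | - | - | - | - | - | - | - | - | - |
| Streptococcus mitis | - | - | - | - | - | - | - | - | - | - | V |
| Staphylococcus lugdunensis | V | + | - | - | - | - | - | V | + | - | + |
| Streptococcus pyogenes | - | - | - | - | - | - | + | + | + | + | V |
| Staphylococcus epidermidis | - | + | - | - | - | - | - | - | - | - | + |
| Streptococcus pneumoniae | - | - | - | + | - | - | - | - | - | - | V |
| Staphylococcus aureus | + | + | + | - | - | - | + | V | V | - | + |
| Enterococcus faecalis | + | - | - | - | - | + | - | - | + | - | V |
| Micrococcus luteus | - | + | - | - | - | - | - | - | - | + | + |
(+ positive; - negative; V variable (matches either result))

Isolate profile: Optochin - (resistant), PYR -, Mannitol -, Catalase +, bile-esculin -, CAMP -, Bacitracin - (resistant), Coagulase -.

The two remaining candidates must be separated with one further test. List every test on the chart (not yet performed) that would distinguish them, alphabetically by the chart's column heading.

Novobiocin

Optochin -: excludes Streptococcus pneumoniae — 9 left.
CAMP -: all 9 remaining candidates are consistent.
Coagulase -: excludes Staphylococcus aureus — 8 left.
PYR -: excludes Enterococcus faecium, Staphylococcus lugdunensis, Streptococcus pyogenes, Enterococcus faecalis — 4 left.
Catalase +: excludes Streptococcus mitis — 3 left.
bile-esculin -: all 3 remaining candidates are consistent.
Mannitol -: all 3 remaining candidates are consistent.
Bacitracin -: excludes Micrococcus luteus — 2 left.
Two candidates remain: Staphylococcus epidermidis and Staphylococcus saprophyticus.
  DNase: - vs - — same for both, does not separate.
  Beta-hemolysis: - vs - — same for both, does not separate.
  Novobiocin: Staphylococcus epidermidis +, Staphylococcus saprophyticus - — discriminates.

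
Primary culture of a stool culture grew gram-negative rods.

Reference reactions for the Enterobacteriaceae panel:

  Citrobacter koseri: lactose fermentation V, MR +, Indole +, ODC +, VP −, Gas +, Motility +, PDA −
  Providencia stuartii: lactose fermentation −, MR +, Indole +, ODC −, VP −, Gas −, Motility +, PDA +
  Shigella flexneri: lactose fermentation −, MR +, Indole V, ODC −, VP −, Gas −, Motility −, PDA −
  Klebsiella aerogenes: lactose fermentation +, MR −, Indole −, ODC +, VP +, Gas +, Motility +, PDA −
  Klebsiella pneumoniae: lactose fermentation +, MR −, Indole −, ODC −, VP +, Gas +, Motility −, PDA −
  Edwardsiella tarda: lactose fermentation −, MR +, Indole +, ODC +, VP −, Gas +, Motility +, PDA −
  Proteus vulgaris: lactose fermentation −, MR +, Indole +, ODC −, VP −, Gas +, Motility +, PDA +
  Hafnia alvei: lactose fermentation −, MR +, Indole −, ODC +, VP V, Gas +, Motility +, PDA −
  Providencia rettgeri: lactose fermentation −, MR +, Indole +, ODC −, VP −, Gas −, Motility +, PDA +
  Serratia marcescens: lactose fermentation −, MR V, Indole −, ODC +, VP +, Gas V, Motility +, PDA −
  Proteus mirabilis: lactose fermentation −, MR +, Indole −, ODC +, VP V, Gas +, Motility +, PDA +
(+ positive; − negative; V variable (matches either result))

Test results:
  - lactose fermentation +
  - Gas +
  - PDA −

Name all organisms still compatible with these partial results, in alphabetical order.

Citrobacter koseri, Klebsiella aerogenes, Klebsiella pneumoniae

PDA −: excludes Providencia stuartii, Proteus vulgaris, Providencia rettgeri, Proteus mirabilis — 7 left.
lactose fermentation +: excludes Shigella flexneri, Edwardsiella tarda, Hafnia alvei, Serratia marcescens — 3 left.
Gas +: all 3 remaining candidates are consistent.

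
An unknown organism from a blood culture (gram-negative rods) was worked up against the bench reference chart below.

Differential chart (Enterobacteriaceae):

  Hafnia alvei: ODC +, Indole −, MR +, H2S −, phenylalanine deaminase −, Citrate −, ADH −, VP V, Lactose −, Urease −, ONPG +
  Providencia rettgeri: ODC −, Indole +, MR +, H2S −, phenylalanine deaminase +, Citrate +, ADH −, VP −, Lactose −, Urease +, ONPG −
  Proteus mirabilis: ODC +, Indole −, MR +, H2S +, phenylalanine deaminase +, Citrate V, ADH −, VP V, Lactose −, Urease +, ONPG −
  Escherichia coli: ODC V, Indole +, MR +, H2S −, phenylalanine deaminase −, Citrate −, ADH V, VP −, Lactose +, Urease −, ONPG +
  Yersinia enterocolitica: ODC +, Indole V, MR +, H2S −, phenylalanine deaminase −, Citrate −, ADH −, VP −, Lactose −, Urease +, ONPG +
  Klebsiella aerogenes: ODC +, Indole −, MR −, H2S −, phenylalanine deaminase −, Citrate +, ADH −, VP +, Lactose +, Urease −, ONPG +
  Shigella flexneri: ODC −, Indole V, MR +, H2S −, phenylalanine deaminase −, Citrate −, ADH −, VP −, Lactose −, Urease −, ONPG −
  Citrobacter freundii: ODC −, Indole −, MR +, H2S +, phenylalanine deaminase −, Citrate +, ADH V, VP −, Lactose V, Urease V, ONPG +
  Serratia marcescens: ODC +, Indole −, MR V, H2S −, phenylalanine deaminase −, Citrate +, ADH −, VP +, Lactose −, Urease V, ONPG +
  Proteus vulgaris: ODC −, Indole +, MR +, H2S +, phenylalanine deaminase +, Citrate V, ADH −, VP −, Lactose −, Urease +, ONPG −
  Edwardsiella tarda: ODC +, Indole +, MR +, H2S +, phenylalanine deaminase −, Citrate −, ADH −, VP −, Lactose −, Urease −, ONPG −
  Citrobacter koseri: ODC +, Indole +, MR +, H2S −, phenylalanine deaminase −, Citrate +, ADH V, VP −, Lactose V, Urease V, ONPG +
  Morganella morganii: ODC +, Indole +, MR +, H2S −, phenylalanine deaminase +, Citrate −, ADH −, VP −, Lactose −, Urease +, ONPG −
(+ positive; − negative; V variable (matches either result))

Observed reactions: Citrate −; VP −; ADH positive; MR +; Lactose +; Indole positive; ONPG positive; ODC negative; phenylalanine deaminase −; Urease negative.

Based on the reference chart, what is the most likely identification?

Escherichia coli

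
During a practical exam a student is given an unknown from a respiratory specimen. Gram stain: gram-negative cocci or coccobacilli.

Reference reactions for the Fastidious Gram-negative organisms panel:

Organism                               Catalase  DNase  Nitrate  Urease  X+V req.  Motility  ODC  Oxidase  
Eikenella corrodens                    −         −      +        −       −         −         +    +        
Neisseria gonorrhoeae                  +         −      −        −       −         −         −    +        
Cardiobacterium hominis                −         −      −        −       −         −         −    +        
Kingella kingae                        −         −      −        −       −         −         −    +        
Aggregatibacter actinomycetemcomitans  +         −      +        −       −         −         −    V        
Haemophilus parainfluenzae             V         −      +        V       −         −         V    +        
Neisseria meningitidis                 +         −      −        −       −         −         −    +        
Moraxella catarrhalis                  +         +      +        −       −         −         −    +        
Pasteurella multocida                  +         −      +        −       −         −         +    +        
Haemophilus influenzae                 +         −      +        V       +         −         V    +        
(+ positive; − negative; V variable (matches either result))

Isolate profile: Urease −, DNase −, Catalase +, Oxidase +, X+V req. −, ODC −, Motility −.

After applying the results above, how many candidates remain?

4

Urease −: all 10 remaining candidates are consistent.
Catalase +: excludes Eikenella corrodens, Cardiobacterium hominis, Kingella kingae — 7 left.
Motility −: all 7 remaining candidates are consistent.
Oxidase +: all 7 remaining candidates are consistent.
ODC −: excludes Pasteurella multocida — 6 left.
DNase −: excludes Moraxella catarrhalis — 5 left.
X+V req. −: excludes Haemophilus influenzae — 4 left.
Still consistent: Aggregatibacter actinomycetemcomitans, Haemophilus parainfluenzae, Neisseria gonorrhoeae, Neisseria meningitidis.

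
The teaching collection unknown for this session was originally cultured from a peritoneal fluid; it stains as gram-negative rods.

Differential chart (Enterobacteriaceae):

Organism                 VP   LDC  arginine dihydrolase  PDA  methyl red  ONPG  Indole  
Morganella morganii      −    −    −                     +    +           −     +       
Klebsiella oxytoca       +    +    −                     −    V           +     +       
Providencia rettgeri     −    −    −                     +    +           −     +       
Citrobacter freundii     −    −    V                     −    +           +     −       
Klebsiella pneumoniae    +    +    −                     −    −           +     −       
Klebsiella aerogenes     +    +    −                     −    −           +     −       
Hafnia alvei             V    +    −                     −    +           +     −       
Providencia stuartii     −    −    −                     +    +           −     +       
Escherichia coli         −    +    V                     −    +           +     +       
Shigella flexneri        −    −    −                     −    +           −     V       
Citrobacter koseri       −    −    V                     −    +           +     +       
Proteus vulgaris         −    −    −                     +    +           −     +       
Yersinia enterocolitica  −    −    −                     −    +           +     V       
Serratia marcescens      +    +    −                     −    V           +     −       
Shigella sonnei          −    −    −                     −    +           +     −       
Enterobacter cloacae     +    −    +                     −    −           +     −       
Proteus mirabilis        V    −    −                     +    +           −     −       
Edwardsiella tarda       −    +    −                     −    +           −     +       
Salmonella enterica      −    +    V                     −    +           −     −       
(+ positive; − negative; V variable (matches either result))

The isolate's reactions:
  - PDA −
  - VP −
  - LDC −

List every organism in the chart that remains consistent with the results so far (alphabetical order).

PDA −: excludes 5 organisms — 14 left.
VP −: excludes 5 organisms — 9 left.
LDC −: excludes Hafnia alvei, Escherichia coli, Edwardsiella tarda, Salmonella enterica — 5 left.

Citrobacter freundii, Citrobacter koseri, Shigella flexneri, Shigella sonnei, Yersinia enterocolitica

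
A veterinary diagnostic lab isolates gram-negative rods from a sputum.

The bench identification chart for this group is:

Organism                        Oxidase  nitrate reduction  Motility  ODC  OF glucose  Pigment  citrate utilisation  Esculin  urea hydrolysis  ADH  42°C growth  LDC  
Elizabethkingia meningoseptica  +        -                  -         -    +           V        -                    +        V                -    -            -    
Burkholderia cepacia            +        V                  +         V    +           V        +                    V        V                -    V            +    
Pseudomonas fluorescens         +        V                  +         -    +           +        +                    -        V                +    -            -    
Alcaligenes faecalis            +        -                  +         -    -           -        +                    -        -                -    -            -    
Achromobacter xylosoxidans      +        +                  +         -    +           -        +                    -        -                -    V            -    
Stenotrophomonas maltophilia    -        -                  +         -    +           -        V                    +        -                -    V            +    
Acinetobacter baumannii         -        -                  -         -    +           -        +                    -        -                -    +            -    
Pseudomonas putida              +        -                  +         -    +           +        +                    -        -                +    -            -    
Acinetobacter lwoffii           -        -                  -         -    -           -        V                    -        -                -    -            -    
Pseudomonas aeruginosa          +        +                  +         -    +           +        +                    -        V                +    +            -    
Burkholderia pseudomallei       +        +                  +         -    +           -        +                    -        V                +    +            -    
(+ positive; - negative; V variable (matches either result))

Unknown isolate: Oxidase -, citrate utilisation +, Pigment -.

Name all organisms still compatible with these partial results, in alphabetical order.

Pigment -: excludes Pseudomonas fluorescens, Pseudomonas putida, Pseudomonas aeruginosa — 8 left.
citrate utilisation +: excludes Elizabethkingia meningoseptica — 7 left.
Oxidase -: excludes Burkholderia cepacia, Alcaligenes faecalis, Achromobacter xylosoxidans, Burkholderia pseudomallei — 3 left.

Acinetobacter baumannii, Acinetobacter lwoffii, Stenotrophomonas maltophilia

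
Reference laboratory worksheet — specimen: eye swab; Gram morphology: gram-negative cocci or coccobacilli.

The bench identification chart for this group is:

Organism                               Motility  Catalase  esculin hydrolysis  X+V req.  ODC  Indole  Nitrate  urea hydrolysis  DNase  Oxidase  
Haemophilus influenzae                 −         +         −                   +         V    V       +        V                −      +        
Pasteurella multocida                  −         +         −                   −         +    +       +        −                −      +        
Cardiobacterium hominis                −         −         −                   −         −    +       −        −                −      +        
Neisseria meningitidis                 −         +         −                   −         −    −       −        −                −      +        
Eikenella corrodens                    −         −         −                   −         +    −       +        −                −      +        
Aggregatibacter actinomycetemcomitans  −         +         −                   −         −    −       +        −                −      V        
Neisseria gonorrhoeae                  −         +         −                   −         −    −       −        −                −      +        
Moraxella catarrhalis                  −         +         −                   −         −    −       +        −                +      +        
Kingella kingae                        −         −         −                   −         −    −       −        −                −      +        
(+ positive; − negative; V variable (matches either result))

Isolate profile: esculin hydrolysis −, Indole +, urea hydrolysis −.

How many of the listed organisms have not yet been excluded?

3

Indole +: excludes 6 organisms — 3 left.
urea hydrolysis −: all 3 remaining candidates are consistent.
esculin hydrolysis −: all 3 remaining candidates are consistent.
Still consistent: Cardiobacterium hominis, Haemophilus influenzae, Pasteurella multocida.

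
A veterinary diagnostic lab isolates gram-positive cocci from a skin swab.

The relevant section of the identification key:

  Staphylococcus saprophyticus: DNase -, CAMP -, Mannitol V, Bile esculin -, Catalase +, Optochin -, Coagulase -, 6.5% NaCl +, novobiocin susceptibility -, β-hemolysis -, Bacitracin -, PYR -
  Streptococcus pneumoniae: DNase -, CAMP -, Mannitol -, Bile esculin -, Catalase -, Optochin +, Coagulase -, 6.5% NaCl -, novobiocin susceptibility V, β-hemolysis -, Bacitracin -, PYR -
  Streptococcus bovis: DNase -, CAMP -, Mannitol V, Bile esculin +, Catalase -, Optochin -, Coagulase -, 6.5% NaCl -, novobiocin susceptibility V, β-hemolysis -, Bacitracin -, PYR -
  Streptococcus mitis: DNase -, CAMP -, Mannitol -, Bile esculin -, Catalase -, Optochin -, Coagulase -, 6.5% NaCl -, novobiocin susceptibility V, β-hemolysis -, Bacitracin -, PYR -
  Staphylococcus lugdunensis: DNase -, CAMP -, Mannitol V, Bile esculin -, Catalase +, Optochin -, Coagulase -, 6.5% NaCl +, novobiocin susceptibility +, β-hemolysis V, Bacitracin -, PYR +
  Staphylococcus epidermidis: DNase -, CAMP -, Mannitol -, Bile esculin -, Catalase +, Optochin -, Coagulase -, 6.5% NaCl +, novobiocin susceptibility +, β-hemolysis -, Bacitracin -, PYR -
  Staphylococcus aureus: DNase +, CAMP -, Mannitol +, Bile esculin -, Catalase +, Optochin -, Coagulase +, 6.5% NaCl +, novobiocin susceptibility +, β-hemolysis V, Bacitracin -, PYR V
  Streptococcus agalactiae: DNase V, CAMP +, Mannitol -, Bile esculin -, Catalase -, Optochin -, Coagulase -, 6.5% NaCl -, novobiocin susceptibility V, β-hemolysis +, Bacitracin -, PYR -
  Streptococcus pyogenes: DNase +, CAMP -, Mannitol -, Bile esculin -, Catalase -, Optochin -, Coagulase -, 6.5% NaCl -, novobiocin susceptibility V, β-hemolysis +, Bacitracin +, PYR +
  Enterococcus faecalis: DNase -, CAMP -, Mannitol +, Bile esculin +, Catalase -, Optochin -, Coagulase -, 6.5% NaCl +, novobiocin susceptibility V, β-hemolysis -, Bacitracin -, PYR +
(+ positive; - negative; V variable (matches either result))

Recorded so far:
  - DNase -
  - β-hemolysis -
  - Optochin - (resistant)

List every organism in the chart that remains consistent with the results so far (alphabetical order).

Enterococcus faecalis, Staphylococcus epidermidis, Staphylococcus lugdunensis, Staphylococcus saprophyticus, Streptococcus bovis, Streptococcus mitis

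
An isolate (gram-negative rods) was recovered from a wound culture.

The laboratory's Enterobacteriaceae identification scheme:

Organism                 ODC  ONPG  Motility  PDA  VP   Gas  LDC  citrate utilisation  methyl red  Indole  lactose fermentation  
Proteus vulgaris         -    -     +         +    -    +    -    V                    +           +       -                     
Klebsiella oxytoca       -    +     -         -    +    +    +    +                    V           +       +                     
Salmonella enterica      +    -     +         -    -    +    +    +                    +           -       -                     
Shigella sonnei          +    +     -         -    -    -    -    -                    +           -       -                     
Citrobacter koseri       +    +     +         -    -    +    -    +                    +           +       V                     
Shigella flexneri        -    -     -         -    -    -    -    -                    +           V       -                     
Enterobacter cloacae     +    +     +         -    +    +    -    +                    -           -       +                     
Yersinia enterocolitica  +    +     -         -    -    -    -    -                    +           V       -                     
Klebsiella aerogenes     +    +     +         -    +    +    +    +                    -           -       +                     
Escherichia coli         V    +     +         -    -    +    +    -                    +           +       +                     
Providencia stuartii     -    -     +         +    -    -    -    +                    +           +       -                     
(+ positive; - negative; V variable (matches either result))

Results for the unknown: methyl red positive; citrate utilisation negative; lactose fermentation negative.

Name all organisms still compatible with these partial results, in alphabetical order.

citrate utilisation -: excludes 6 organisms — 5 left.
methyl red +: all 5 remaining candidates are consistent.
lactose fermentation -: excludes Escherichia coli — 4 left.

Proteus vulgaris, Shigella flexneri, Shigella sonnei, Yersinia enterocolitica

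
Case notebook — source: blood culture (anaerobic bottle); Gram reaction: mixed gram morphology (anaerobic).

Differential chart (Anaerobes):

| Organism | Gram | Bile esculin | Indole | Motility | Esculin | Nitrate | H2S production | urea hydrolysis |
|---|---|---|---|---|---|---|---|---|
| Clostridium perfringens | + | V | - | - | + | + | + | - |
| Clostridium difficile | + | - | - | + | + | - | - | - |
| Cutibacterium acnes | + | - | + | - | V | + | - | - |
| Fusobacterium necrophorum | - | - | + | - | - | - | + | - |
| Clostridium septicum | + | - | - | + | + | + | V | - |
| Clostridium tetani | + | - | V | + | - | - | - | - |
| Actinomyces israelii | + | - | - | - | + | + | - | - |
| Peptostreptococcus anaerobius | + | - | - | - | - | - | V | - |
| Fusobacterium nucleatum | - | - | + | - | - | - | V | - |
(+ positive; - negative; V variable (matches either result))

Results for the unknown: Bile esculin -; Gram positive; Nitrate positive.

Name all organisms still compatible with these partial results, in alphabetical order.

Bile esculin -: all 9 remaining candidates are consistent.
Gram +: excludes Fusobacterium necrophorum, Fusobacterium nucleatum — 7 left.
Nitrate +: excludes Clostridium difficile, Clostridium tetani, Peptostreptococcus anaerobius — 4 left.

Actinomyces israelii, Clostridium perfringens, Clostridium septicum, Cutibacterium acnes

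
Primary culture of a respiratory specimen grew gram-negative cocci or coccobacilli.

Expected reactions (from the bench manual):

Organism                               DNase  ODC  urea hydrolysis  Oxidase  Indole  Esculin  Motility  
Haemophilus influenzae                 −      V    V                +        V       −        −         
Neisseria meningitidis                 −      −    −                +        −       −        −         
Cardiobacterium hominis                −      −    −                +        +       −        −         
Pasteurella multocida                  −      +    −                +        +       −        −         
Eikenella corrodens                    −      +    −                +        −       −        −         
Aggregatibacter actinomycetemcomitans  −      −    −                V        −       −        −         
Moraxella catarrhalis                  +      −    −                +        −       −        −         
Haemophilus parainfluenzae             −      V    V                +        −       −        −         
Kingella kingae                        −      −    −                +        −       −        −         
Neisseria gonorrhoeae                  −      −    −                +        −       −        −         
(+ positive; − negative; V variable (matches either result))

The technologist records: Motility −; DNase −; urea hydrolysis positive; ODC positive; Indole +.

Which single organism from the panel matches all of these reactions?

ODC +: excludes 6 organisms — 4 left.
urea hydrolysis +: excludes Pasteurella multocida, Eikenella corrodens — 2 left.
Indole +: excludes Haemophilus parainfluenzae — 1 left.
Motility −: the one remaining candidate is consistent.
DNase −: the one remaining candidate is consistent.

Haemophilus influenzae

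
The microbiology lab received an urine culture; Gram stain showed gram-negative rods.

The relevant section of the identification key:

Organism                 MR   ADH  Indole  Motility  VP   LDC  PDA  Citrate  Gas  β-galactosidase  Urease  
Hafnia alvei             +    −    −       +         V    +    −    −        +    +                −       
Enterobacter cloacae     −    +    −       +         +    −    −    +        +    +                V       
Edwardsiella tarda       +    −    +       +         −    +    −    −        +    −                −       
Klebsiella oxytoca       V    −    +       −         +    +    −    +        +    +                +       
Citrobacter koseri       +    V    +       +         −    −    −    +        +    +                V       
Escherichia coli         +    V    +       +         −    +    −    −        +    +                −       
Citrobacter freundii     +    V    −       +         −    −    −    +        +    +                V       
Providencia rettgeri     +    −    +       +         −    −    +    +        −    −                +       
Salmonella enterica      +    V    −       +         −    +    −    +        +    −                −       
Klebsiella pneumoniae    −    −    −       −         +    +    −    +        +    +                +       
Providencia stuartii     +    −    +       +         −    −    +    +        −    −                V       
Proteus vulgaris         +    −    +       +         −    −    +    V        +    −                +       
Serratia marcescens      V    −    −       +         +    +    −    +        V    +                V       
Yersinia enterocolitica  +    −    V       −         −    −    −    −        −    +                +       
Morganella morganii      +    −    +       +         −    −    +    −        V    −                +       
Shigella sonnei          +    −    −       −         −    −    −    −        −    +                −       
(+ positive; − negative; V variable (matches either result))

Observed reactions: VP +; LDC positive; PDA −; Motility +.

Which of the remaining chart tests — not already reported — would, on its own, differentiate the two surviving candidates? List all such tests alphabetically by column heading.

Citrate

VP +: excludes 11 organisms — 5 left.
LDC +: excludes Enterobacter cloacae — 4 left.
PDA −: all 4 remaining candidates are consistent.
Motility +: excludes Klebsiella oxytoca, Klebsiella pneumoniae — 2 left.
Two candidates remain: Hafnia alvei and Serratia marcescens.
  MR: + vs V — variable for at least one, does not separate.
  ADH: − vs − — same for both, does not separate.
  Indole: − vs − — same for both, does not separate.
  Citrate: Hafnia alvei −, Serratia marcescens + — discriminates.
  Gas: + vs V — variable for at least one, does not separate.
  β-galactosidase: + vs + — same for both, does not separate.
  Urease: − vs V — variable for at least one, does not separate.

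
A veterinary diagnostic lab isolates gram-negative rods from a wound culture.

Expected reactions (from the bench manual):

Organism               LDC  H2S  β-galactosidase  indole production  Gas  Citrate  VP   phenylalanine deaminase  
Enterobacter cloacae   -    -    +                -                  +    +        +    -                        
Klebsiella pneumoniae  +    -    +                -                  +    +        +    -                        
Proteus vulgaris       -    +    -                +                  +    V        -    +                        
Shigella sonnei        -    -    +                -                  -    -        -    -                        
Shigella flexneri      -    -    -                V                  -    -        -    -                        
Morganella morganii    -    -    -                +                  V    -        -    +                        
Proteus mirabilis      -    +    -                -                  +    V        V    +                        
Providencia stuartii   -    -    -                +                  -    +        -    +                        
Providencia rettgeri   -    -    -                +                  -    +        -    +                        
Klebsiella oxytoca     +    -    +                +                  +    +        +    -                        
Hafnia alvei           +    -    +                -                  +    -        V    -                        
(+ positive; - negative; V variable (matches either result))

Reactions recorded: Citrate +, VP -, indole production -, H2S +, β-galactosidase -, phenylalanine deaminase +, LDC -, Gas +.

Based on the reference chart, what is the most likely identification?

Proteus mirabilis

phenylalanine deaminase +: excludes 6 organisms — 5 left.
LDC -: all 5 remaining candidates are consistent.
VP -: all 5 remaining candidates are consistent.
Citrate +: excludes Morganella morganii — 4 left.
H2S +: excludes Providencia stuartii, Providencia rettgeri — 2 left.
β-galactosidase -: all 2 remaining candidates are consistent.
Gas +: all 2 remaining candidates are consistent.
indole production -: excludes Proteus vulgaris — 1 left.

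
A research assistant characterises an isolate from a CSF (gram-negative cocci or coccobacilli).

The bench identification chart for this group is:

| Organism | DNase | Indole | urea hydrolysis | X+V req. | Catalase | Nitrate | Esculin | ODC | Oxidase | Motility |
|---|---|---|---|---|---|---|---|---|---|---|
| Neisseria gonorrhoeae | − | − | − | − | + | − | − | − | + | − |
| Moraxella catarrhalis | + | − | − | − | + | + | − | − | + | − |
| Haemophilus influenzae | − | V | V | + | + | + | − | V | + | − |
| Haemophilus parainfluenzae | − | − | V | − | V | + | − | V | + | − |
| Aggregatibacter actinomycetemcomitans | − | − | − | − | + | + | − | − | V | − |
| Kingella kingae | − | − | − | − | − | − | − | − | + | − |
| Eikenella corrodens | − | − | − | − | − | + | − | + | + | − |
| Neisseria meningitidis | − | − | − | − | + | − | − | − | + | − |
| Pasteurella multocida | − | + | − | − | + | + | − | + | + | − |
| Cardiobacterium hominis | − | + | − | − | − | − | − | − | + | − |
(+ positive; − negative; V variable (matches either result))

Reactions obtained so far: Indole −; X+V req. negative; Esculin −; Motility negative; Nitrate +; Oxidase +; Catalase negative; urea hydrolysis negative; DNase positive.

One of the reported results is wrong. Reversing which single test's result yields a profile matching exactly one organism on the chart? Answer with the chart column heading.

As reported, no row in the chart matches all 9 reactions.
Reversing Oxidase → still no organism matches.
Reversing Catalase (to +) → unique match: Moraxella catarrhalis.
Reversing X+V req. → still no organism matches.
Reversing Nitrate → still no organism matches.
Reversing DNase → 2 organisms match (not unique).
Reversing Esculin → still no organism matches.
Reversing Indole → still no organism matches.
Reversing Motility → still no organism matches.
Reversing urea hydrolysis → still no organism matches.

Catalase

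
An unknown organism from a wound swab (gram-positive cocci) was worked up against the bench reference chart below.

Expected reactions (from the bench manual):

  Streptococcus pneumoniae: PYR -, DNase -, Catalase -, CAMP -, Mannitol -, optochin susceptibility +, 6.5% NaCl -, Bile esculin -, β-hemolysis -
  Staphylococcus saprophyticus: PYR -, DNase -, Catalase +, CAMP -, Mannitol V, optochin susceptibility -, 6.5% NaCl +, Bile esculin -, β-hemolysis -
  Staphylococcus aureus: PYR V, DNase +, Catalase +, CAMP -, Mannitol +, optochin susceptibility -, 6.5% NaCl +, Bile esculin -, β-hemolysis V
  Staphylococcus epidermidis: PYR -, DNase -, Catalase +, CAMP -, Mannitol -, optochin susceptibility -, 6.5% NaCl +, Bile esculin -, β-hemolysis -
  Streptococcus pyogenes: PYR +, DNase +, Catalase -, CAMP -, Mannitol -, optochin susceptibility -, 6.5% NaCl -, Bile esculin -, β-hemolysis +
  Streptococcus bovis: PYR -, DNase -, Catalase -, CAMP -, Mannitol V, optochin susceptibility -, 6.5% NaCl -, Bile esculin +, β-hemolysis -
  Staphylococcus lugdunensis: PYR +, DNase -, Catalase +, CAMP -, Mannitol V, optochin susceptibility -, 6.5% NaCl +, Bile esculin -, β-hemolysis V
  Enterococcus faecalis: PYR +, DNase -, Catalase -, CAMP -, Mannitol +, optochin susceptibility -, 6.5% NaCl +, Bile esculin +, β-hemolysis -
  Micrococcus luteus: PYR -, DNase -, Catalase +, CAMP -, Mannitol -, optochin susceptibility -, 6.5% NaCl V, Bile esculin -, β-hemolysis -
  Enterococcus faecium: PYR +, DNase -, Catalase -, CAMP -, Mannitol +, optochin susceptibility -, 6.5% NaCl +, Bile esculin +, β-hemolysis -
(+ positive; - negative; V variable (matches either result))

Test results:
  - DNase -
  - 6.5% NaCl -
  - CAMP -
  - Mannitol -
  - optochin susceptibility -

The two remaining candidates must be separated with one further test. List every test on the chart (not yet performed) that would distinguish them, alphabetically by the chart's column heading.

6.5% NaCl -: excludes 6 organisms — 4 left.
optochin susceptibility -: excludes Streptococcus pneumoniae — 3 left.
CAMP -: all 3 remaining candidates are consistent.
Mannitol -: all 3 remaining candidates are consistent.
DNase -: excludes Streptococcus pyogenes — 2 left.
Two candidates remain: Micrococcus luteus and Streptococcus bovis.
  PYR: - vs - — same for both, does not separate.
  Catalase: Micrococcus luteus +, Streptococcus bovis - — discriminates.
  Bile esculin: Micrococcus luteus -, Streptococcus bovis + — discriminates.
  β-hemolysis: - vs - — same for both, does not separate.

Bile esculin, Catalase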